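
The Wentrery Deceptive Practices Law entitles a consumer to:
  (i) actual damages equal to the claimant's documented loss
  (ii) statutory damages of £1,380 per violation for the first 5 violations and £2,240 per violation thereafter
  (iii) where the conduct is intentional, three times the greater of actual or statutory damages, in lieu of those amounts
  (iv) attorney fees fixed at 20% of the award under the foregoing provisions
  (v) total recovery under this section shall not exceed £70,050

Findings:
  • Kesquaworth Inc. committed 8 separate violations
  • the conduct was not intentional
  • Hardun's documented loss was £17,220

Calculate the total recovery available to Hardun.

£37,008

First 5 violations: 5 × £1,380 = £6,900
Remaining violations: (8 − 5) × £2,240 = £6,720
Statutory damages: £6,900 + £6,720 = £13,620
Conduct not intentional: the in-lieu enhancement does not apply.
Actual plus statutory damages: £17,220 + £13,620 = £30,840
Attorney fees: 20% of £30,840 = £6,168
Total before cap: £30,840 + £6,168 = £37,008
Cap at £70,050: £37,008 is within the cap, no reduction.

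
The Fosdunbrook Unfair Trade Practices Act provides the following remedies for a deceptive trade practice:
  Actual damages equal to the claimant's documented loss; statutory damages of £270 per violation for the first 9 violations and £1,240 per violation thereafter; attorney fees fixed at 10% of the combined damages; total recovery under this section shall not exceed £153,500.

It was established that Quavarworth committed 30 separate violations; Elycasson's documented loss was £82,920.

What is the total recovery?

£122,529

First 9 violations: 9 × £270 = £2,430
Remaining violations: (30 − 9) × £1,240 = £26,040
Statutory damages: £2,430 + £26,040 = £28,470
Combined damages: £82,920 + £28,470 = £111,390
Attorney fees: 10% of £111,390 = £11,139
Total before cap: £111,390 + £11,139 = £122,529
Cap at £153,500: £122,529 is within the cap, no reduction.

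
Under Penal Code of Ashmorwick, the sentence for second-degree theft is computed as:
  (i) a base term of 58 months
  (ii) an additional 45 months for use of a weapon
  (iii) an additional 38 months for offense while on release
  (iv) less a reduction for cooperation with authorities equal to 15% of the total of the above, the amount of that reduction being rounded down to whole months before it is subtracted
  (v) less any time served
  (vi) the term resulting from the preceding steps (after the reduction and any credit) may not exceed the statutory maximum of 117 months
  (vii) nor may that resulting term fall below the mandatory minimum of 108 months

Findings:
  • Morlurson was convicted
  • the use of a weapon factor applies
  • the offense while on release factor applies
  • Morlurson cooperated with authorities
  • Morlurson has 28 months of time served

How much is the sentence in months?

Sentence: 108 months

Use of a weapon enhancement: +45 months
Offense while on release enhancement: +38 months
Adjusted term: 58 months + 45 months + 38 months = 141 months
Cooperation with authorities reduction: 15% of 141 months = 21 months (rounded down)
After reduction: 141 − 21 = 120 months
Less time served: 120 months − 28 months = 92 months
Cap at 117 months: 92 months is within the cap, no reduction.
Minimum 108 months: 92 months is below the minimum → 108 months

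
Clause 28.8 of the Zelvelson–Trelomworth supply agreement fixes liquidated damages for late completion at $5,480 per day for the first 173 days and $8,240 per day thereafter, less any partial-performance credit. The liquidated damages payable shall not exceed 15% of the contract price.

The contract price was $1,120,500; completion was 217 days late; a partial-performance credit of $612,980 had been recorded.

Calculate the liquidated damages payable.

Liquidated damages: $168,075

First 173 days: 173 × $5,480 = $948,040
Remaining days: (217 − 173) × $8,240 = $362,560
Accrued per-day damages: $948,040 + $362,560 = $1,310,600
Less partial-performance credit: $1,310,600 − $612,980 = $697,620
Cap: 15% of $1,120,500 = $168,075
Cap at $168,075: $697,620 exceeds the cap → $168,075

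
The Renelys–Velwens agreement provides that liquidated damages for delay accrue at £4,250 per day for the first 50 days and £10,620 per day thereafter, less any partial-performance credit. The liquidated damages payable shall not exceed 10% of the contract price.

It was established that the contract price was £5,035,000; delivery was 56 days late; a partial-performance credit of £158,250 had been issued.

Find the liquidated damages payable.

£117,970

First 50 days: 50 × £4,250 = £212,500
Remaining days: (56 − 50) × £10,620 = £63,720
Accrued per-day damages: £212,500 + £63,720 = £276,220
Less partial-performance credit: £276,220 − £158,250 = £117,970
Cap: 10% of £5,035,000 = £503,500
Cap at £503,500: £117,970 is within the cap, no reduction.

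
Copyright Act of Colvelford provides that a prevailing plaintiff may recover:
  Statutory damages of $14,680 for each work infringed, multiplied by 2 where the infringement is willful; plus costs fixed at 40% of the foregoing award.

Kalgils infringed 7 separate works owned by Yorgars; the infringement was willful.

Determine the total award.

$287,728

Statutory damages: 7 × $14,680 = $102,760
Doubled: 2 × $102,760 = $205,520
Costs: 40% of $205,520 = $82,208
Award plus costs: $205,520 + $82,208 = $287,728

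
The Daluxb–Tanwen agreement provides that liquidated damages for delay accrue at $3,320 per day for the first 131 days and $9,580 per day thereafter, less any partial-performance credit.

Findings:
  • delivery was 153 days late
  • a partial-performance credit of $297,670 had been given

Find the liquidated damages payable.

$348,010

First 131 days: 131 × $3,320 = $434,920
Remaining days: (153 − 131) × $9,580 = $210,760
Accrued per-day damages: $434,920 + $210,760 = $645,680
Less partial-performance credit: $645,680 − $297,670 = $348,010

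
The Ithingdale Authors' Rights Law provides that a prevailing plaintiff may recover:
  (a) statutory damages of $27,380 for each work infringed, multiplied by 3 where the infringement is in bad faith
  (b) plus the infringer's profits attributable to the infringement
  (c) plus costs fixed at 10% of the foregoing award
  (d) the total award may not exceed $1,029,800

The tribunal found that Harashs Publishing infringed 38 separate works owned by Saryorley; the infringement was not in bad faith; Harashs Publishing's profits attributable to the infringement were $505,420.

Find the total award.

Statutory damages: 38 × $27,380 = $1,040,440
Infringement not in bad faith: no ×3 enhancement.
Combined award: $1,040,440 + $505,420 = $1,545,860
Costs: 10% of $1,545,860 = $154,586
Award plus costs: $1,545,860 + $154,586 = $1,700,446
Cap at $1,029,800: $1,700,446 exceeds the cap → $1,029,800

$1,029,800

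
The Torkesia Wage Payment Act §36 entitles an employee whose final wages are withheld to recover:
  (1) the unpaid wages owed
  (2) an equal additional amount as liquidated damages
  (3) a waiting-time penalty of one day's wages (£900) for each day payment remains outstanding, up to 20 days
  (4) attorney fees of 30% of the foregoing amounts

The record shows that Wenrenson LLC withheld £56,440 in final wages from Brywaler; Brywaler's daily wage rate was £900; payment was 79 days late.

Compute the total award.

Liquidated damages (equal amount): £56,440
Penalty days: min(79, 20) = 20
Waiting-time penalty: 20 × £900 = £18,000
Subtotal: £56,440 + £56,440 + £18,000 = £130,880
Attorney fees: 30% of £130,880 = £39,264
Total award: £130,880 + £39,264 = £170,144

£170,144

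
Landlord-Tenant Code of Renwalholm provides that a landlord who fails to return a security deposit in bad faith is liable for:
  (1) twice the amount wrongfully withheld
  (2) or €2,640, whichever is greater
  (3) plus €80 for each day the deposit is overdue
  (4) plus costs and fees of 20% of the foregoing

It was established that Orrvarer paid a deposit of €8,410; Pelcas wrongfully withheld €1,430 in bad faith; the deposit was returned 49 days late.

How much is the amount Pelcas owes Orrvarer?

Recovery: €8,136

Doubled: 2 × €1,430 = €2,860
Minimum €2,640: €2,860 meets the minimum, no increase.
Late-return penalty: 49 × €80 = €3,920
Damages plus late penalty: €2,860 + €3,920 = €6,780
Costs and fees: 20% of €6,780 = €1,356
Total recovery: €6,780 + €1,356 = €8,136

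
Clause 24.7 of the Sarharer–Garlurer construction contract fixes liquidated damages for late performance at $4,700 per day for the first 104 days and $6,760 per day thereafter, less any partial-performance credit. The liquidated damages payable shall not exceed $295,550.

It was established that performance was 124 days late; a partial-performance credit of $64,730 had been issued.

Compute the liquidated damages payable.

$295,550

First 104 days: 104 × $4,700 = $488,800
Remaining days: (124 − 104) × $6,760 = $135,200
Accrued per-day damages: $488,800 + $135,200 = $624,000
Less partial-performance credit: $624,000 − $64,730 = $559,270
Cap at $295,550: $559,270 exceeds the cap → $295,550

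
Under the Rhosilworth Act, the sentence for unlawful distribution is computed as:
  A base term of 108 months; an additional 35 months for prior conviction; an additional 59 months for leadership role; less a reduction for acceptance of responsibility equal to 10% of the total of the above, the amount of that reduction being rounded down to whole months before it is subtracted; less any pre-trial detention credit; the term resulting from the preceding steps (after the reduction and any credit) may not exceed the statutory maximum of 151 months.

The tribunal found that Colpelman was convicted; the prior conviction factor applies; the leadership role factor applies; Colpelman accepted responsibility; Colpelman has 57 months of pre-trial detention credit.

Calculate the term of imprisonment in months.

Prior conviction enhancement: +35 months
Leadership role enhancement: +59 months
Adjusted term: 108 months + 35 months + 59 months = 202 months
Acceptance of responsibility reduction: 10% of 202 months = 20 months (rounded down)
After reduction: 202 − 20 = 182 months
Less pre-trial detention credit: 182 months − 57 months = 125 months
Cap at 151 months: 125 months is within the cap, no reduction.

125 months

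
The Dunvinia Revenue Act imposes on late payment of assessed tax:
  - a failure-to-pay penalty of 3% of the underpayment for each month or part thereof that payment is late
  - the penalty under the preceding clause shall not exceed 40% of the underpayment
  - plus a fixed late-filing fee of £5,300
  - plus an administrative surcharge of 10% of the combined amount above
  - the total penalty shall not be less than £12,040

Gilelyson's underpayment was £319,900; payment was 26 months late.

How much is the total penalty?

Accrued rate: 3% × 26 = 78%, capped at 40% → 40%
Failure-to-pay penalty: 40% of £319,900 = £127,960
Penalty before surcharge: £127,960 + £5,300 = £133,260
Administrative surcharge: 10% of £133,260 = £13,326
Total penalty: £133,260 + £13,326 = £146,586
Minimum £12,040: £146,586 meets the minimum, no increase.

£146,586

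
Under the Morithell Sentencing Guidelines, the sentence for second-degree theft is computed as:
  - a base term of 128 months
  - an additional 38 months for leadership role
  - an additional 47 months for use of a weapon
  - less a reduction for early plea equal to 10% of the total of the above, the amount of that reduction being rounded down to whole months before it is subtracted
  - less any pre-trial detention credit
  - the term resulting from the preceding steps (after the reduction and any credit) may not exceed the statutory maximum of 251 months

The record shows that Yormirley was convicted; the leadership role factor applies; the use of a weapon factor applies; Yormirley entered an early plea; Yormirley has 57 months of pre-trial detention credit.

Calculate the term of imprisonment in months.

Sentence: 135 months

Leadership role enhancement: +38 months
Use of a weapon enhancement: +47 months
Adjusted term: 128 months + 38 months + 47 months = 213 months
Early plea reduction: 10% of 213 months = 21 months (rounded down)
After reduction: 213 − 21 = 192 months
Less pre-trial detention credit: 192 months − 57 months = 135 months
Cap at 251 months: 135 months is within the cap, no reduction.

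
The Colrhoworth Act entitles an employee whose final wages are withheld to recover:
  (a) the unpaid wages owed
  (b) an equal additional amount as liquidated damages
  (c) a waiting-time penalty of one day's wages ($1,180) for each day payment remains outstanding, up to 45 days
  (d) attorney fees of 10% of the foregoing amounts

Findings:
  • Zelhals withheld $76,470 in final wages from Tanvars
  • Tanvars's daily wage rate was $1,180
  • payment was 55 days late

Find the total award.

Total award: $226,644

Liquidated damages (equal amount): $76,470
Penalty days: min(55, 45) = 45
Waiting-time penalty: 45 × $1,180 = $53,100
Subtotal: $76,470 + $76,470 + $53,100 = $206,040
Attorney fees: 10% of $206,040 = $20,604
Total award: $206,040 + $20,604 = $226,644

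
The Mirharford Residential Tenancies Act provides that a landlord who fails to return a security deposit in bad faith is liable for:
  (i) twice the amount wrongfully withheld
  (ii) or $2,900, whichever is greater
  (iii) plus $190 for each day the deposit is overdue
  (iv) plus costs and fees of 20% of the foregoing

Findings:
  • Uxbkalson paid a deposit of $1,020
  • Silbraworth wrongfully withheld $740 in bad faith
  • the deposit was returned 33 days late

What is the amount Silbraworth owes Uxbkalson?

$11,004

Doubled: 2 × $740 = $1,480
Minimum $2,900: $1,480 is below the minimum → $2,900
Late-return penalty: 33 × $190 = $6,270
Damages plus late penalty: $2,900 + $6,270 = $9,170
Costs and fees: 20% of $9,170 = $1,834
Total recovery: $9,170 + $1,834 = $11,004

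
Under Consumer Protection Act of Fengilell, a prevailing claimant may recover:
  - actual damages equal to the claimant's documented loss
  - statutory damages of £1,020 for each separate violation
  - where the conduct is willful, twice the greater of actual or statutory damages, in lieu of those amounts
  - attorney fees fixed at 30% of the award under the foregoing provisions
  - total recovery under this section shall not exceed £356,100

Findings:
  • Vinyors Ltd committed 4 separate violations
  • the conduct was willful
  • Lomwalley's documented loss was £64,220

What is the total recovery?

£166,972

Statutory damages: 4 × £1,020 = £4,080
Greater of actual damages (£64,220) or statutory damages (£4,080): £64,220
Doubled: 2 × £64,220 = £128,440
Attorney fees: 30% of £128,440 = £38,532
Total before cap: £128,440 + £38,532 = £166,972
Cap at £356,100: £166,972 is within the cap, no reduction.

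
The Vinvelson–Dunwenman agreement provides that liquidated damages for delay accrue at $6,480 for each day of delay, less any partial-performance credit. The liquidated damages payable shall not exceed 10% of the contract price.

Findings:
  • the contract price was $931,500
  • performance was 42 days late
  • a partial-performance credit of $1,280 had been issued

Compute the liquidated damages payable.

Per-day damages: 42 × $6,480 = $272,160
Less partial-performance credit: $272,160 − $1,280 = $270,880
Cap: 10% of $931,500 = $93,150
Cap at $93,150: $270,880 exceeds the cap → $93,150

$93,150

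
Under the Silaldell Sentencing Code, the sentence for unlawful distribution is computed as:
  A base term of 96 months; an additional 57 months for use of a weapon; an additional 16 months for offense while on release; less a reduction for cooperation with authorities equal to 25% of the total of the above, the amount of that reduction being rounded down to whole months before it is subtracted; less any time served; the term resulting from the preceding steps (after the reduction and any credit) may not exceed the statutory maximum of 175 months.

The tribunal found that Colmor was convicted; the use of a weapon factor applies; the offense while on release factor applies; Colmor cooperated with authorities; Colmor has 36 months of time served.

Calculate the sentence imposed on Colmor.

Use of a weapon enhancement: +57 months
Offense while on release enhancement: +16 months
Adjusted term: 96 months + 57 months + 16 months = 169 months
Cooperation with authorities reduction: 25% of 169 months = 42 months (rounded down)
After reduction: 169 − 42 = 127 months
Less time served: 127 months − 36 months = 91 months
Cap at 175 months: 91 months is within the cap, no reduction.

91 months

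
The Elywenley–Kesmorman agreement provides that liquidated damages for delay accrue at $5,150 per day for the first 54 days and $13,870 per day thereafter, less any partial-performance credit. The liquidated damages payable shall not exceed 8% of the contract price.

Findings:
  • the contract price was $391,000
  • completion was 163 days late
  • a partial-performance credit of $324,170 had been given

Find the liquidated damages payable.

$31,280

First 54 days: 54 × $5,150 = $278,100
Remaining days: (163 − 54) × $13,870 = $1,511,830
Accrued per-day damages: $278,100 + $1,511,830 = $1,789,930
Less partial-performance credit: $1,789,930 − $324,170 = $1,465,760
Cap: 8% of $391,000 = $31,280
Cap at $31,280: $1,465,760 exceeds the cap → $31,280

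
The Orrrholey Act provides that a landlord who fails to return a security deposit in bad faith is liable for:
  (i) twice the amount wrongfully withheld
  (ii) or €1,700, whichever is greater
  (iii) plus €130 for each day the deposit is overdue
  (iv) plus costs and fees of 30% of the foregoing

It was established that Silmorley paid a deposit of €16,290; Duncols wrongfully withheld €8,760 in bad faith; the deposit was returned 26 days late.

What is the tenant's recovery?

Doubled: 2 × €8,760 = €17,520
Minimum €1,700: €17,520 meets the minimum, no increase.
Late-return penalty: 26 × €130 = €3,380
Damages plus late penalty: €17,520 + €3,380 = €20,900
Costs and fees: 30% of €20,900 = €6,270
Total recovery: €20,900 + €6,270 = €27,170

Recovery: €27,170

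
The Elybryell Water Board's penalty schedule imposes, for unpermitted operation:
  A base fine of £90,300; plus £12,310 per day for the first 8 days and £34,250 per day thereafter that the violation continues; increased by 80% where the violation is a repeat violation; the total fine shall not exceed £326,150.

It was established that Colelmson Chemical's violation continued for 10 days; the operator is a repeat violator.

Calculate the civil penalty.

£326,150

First 8 days: 8 × £12,310 = £98,480
Remaining days: (10 − 8) × £34,250 = £68,500
Per-day component: £98,480 + £68,500 = £166,980
Base plus per-day: £90,300 + £166,980 = £257,280
Enhancement: 80% of £257,280 = £205,824
Enhanced fine: £257,280 + £205,824 = £463,104
Cap at £326,150: £463,104 exceeds the cap → £326,150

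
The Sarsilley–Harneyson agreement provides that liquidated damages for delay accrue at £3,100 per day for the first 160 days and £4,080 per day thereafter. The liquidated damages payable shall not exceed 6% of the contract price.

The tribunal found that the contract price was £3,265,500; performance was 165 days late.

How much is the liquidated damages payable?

£195,930

First 160 days: 160 × £3,100 = £496,000
Remaining days: (165 − 160) × £4,080 = £20,400
Accrued per-day damages: £496,000 + £20,400 = £516,400
Cap: 6% of £3,265,500 = £195,930
Cap at £195,930: £516,400 exceeds the cap → £195,930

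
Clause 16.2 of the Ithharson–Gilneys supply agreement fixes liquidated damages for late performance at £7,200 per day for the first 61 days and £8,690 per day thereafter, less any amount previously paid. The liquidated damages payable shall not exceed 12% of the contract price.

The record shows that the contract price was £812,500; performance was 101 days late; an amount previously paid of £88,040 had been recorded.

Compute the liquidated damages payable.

£97,500

First 61 days: 61 × £7,200 = £439,200
Remaining days: (101 − 61) × £8,690 = £347,600
Accrued per-day damages: £439,200 + £347,600 = £786,800
Less amount previously paid: £786,800 − £88,040 = £698,760
Cap: 12% of £812,500 = £97,500
Cap at £97,500: £698,760 exceeds the cap → £97,500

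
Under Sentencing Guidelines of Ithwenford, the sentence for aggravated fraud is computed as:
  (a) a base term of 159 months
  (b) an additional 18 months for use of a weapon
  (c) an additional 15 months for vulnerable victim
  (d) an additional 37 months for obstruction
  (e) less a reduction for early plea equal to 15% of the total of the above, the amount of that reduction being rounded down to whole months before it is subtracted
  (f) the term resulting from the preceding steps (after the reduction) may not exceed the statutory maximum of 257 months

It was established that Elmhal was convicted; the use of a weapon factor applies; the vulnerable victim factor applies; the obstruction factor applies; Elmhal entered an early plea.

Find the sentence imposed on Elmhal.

Use of a weapon enhancement: +18 months
Vulnerable victim enhancement: +15 months
Obstruction enhancement: +37 months
Adjusted term: 159 months + 18 months + 15 months + 37 months = 229 months
Early plea reduction: 15% of 229 months = 34 months (rounded down)
After reduction: 229 − 34 = 195 months
Cap at 257 months: 195 months is within the cap, no reduction.

195 months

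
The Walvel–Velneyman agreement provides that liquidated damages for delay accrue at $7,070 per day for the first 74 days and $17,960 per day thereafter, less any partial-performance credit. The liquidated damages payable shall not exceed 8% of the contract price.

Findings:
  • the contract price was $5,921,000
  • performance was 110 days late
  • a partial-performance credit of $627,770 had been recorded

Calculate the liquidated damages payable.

$473,680

First 74 days: 74 × $7,070 = $523,180
Remaining days: (110 − 74) × $17,960 = $646,560
Accrued per-day damages: $523,180 + $646,560 = $1,169,740
Less partial-performance credit: $1,169,740 − $627,770 = $541,970
Cap: 8% of $5,921,000 = $473,680
Cap at $473,680: $541,970 exceeds the cap → $473,680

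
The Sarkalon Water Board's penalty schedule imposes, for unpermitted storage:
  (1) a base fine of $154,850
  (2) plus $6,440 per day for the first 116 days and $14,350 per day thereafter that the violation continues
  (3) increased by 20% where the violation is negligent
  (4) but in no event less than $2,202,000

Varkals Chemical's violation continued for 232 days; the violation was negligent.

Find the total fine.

First 116 days: 116 × $6,440 = $747,040
Remaining days: (232 − 116) × $14,350 = $1,664,600
Per-day component: $747,040 + $1,664,600 = $2,411,640
Base plus per-day: $154,850 + $2,411,640 = $2,566,490
Enhancement: 20% of $2,566,490 = $513,298
Enhanced fine: $2,566,490 + $513,298 = $3,079,788
Minimum $2,202,000: $3,079,788 meets the minimum, no increase.

$3,079,788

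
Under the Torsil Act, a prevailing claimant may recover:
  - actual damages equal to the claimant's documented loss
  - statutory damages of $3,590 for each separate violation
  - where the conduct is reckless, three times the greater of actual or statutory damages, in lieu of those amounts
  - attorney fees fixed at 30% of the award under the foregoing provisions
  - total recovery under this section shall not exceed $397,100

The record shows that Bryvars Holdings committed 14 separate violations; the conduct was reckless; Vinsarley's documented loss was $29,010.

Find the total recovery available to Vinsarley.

$196,014

Statutory damages: 14 × $3,590 = $50,260
Greater of actual damages ($29,010) or statutory damages ($50,260): $50,260
Trebled: 3 × $50,260 = $150,780
Attorney fees: 30% of $150,780 = $45,234
Total before cap: $150,780 + $45,234 = $196,014
Cap at $397,100: $196,014 is within the cap, no reduction.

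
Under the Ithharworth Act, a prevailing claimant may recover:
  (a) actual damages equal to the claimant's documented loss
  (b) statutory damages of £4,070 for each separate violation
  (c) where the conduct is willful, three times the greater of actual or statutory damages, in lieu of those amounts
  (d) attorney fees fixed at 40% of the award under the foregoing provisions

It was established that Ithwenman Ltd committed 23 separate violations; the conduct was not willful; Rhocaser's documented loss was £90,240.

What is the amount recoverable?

£257,390

Statutory damages: 23 × £4,070 = £93,610
Conduct not willful: the in-lieu enhancement does not apply.
Actual plus statutory damages: £90,240 + £93,610 = £183,850
Attorney fees: 40% of £183,850 = £73,540
Total recovery: £183,850 + £73,540 = £257,390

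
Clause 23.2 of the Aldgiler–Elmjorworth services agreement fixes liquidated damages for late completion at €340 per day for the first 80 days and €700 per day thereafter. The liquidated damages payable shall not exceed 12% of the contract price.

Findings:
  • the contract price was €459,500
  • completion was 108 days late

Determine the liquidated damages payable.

First 80 days: 80 × €340 = €27,200
Remaining days: (108 − 80) × €700 = €19,600
Accrued per-day damages: €27,200 + €19,600 = €46,800
Cap: 12% of €459,500 = €55,140
Cap at €55,140: €46,800 is within the cap, no reduction.

€46,800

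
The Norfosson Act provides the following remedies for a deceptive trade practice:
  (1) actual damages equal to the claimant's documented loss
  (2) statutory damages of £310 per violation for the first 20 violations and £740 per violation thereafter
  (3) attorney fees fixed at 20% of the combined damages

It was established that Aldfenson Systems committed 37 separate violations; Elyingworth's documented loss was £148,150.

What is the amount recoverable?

Total recovery: £200,316

First 20 violations: 20 × £310 = £6,200
Remaining violations: (37 − 20) × £740 = £12,580
Statutory damages: £6,200 + £12,580 = £18,780
Combined damages: £148,150 + £18,780 = £166,930
Attorney fees: 20% of £166,930 = £33,386
Total recovery: £166,930 + £33,386 = £200,316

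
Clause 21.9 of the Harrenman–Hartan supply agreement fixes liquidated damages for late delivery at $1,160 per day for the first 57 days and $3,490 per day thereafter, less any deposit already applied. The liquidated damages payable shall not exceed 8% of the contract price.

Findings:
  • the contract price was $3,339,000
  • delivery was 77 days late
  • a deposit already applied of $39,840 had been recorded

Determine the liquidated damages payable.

First 57 days: 57 × $1,160 = $66,120
Remaining days: (77 − 57) × $3,490 = $69,800
Accrued per-day damages: $66,120 + $69,800 = $135,920
Less deposit already applied: $135,920 − $39,840 = $96,080
Cap: 8% of $3,339,000 = $267,120
Cap at $267,120: $96,080 is within the cap, no reduction.

$96,080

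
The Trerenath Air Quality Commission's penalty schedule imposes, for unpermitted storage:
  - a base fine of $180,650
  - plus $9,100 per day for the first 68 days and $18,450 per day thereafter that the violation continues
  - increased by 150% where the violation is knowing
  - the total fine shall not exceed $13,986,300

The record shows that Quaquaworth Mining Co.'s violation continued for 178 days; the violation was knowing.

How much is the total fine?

Civil penalty: $7,072,375

First 68 days: 68 × $9,100 = $618,800
Remaining days: (178 − 68) × $18,450 = $2,029,500
Per-day component: $618,800 + $2,029,500 = $2,648,300
Base plus per-day: $180,650 + $2,648,300 = $2,828,950
Enhancement: 150% of $2,828,950 = $4,243,425
Enhanced fine: $2,828,950 + $4,243,425 = $7,072,375
Cap at $13,986,300: $7,072,375 is within the cap, no reduction.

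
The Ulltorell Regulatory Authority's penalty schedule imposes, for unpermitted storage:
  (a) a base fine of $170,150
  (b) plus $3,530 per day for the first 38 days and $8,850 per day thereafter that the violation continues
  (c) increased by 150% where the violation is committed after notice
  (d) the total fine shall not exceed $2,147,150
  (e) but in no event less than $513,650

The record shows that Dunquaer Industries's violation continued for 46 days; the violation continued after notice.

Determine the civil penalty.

$937,725

First 38 days: 38 × $3,530 = $134,140
Remaining days: (46 − 38) × $8,850 = $70,800
Per-day component: $134,140 + $70,800 = $204,940
Base plus per-day: $170,150 + $204,940 = $375,090
Enhancement: 150% of $375,090 = $562,635
Enhanced fine: $375,090 + $562,635 = $937,725
Cap at $2,147,150: $937,725 is within the cap, no reduction.
Minimum $513,650: $937,725 meets the minimum, no increase.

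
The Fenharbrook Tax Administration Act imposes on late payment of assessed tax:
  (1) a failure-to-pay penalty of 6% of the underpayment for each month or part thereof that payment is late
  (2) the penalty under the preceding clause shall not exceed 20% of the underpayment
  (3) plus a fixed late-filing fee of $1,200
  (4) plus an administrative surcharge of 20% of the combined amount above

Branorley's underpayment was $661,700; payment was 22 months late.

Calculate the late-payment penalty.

Accrued rate: 6% × 22 = 132%, capped at 20% → 20%
Failure-to-pay penalty: 20% of $661,700 = $132,340
Penalty before surcharge: $132,340 + $1,200 = $133,540
Administrative surcharge: 20% of $133,540 = $26,708
Total penalty: $133,540 + $26,708 = $160,248

$160,248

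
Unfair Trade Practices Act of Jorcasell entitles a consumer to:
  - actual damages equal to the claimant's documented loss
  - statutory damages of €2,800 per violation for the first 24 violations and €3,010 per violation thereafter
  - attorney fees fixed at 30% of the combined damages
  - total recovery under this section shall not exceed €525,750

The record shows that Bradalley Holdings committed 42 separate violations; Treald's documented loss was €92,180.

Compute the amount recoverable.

First 24 violations: 24 × €2,800 = €67,200
Remaining violations: (42 − 24) × €3,010 = €54,180
Statutory damages: €67,200 + €54,180 = €121,380
Combined damages: €92,180 + €121,380 = €213,560
Attorney fees: 30% of €213,560 = €64,068
Total before cap: €213,560 + €64,068 = €277,628
Cap at €525,750: €277,628 is within the cap, no reduction.

€277,628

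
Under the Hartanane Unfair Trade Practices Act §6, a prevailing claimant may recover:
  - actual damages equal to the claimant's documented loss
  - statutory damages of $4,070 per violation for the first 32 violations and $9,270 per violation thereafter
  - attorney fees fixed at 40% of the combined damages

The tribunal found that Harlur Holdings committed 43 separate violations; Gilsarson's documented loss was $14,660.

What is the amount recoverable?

First 32 violations: 32 × $4,070 = $130,240
Remaining violations: (43 − 32) × $9,270 = $101,970
Statutory damages: $130,240 + $101,970 = $232,210
Combined damages: $14,660 + $232,210 = $246,870
Attorney fees: 40% of $246,870 = $98,748
Total recovery: $246,870 + $98,748 = $345,618

$345,618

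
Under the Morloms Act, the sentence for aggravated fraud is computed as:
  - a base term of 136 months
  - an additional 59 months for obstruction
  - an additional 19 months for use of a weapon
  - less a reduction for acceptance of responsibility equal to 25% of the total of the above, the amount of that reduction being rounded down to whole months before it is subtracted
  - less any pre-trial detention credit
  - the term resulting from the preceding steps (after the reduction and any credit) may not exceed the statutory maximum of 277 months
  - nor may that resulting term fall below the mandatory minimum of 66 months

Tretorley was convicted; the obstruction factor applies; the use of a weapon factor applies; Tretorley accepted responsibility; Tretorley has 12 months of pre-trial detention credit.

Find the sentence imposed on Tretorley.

149 months

Obstruction enhancement: +59 months
Use of a weapon enhancement: +19 months
Adjusted term: 136 months + 59 months + 19 months = 214 months
Acceptance of responsibility reduction: 25% of 214 months = 53 months (rounded down)
After reduction: 214 − 53 = 161 months
Less pre-trial detention credit: 161 months − 12 months = 149 months
Cap at 277 months: 149 months is within the cap, no reduction.
Minimum 66 months: 149 months meets the minimum, no increase.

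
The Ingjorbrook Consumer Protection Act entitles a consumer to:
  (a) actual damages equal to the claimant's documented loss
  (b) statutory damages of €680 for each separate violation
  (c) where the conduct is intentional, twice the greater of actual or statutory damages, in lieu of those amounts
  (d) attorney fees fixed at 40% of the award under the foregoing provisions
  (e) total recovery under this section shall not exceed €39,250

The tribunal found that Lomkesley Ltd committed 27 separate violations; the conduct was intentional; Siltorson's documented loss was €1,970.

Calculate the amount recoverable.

€39,250

Statutory damages: 27 × €680 = €18,360
Greater of actual damages (€1,970) or statutory damages (€18,360): €18,360
Doubled: 2 × €18,360 = €36,720
Attorney fees: 40% of €36,720 = €14,688
Total before cap: €36,720 + €14,688 = €51,408
Cap at €39,250: €51,408 exceeds the cap → €39,250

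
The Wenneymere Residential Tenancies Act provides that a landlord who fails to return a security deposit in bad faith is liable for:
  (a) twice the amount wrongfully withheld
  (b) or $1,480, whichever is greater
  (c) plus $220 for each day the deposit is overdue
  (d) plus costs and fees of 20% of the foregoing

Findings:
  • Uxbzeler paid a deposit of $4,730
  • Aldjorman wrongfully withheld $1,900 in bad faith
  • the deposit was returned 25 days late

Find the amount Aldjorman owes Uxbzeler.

$11,160

Doubled: 2 × $1,900 = $3,800
Minimum $1,480: $3,800 meets the minimum, no increase.
Late-return penalty: 25 × $220 = $5,500
Damages plus late penalty: $3,800 + $5,500 = $9,300
Costs and fees: 20% of $9,300 = $1,860
Total recovery: $9,300 + $1,860 = $11,160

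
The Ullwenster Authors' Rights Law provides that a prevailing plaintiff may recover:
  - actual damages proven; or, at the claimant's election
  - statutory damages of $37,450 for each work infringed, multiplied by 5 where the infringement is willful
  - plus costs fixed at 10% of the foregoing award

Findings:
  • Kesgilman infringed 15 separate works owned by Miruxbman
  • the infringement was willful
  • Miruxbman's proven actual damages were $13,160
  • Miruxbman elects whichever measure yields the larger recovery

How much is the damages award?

Statutory damages: 15 × $37,450 = $561,750
Multiplied by 5: 5 × $561,750 = $2,808,750
Greater of actual damages ($13,160) or enhanced statutory damages ($2,808,750): $2,808,750
Costs: 10% of $2,808,750 = $280,875
Award plus costs: $2,808,750 + $280,875 = $3,089,625

$3,089,625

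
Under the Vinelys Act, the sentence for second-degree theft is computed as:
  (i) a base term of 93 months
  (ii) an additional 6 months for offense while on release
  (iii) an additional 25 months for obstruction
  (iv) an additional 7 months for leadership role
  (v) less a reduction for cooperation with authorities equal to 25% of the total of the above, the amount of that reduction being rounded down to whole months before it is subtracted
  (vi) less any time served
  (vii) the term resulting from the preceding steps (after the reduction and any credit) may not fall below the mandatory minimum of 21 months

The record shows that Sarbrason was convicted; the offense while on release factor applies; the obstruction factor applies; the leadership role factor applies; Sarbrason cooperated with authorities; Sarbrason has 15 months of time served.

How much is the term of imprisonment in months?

Sentence: 84 months

Offense while on release enhancement: +6 months
Obstruction enhancement: +25 months
Leadership role enhancement: +7 months
Adjusted term: 93 months + 6 months + 25 months + 7 months = 131 months
Cooperation with authorities reduction: 25% of 131 months = 32 months (rounded down)
After reduction: 131 − 32 = 99 months
Less time served: 99 months − 15 months = 84 months
Minimum 21 months: 84 months meets the minimum, no increase.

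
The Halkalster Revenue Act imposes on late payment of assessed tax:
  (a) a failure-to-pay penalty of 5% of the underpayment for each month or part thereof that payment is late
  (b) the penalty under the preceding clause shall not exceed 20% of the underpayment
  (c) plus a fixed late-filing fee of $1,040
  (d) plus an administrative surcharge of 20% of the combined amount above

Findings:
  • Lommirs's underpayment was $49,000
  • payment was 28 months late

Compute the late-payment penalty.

Accrued rate: 5% × 28 = 140%, capped at 20% → 20%
Failure-to-pay penalty: 20% of $49,000 = $9,800
Penalty before surcharge: $9,800 + $1,040 = $10,840
Administrative surcharge: 20% of $10,840 = $2,168
Total penalty: $10,840 + $2,168 = $13,008

$13,008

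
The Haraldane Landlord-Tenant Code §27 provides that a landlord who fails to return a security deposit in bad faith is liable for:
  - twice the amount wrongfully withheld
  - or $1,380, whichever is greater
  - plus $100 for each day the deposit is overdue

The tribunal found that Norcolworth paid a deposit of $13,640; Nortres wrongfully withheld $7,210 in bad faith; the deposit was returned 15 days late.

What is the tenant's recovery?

$15,920

Doubled: 2 × $7,210 = $14,420
Minimum $1,380: $14,420 meets the minimum, no increase.
Late-return penalty: 15 × $100 = $1,500
Damages plus late penalty: $14,420 + $1,500 = $15,920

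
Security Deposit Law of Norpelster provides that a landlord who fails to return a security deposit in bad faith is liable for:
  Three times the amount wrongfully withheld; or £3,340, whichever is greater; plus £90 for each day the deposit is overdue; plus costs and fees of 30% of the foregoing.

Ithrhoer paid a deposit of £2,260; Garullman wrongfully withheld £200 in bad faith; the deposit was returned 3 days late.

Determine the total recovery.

Trebled: 3 × £200 = £600
Minimum £3,340: £600 is below the minimum → £3,340
Late-return penalty: 3 × £90 = £270
Damages plus late penalty: £3,340 + £270 = £3,610
Costs and fees: 30% of £3,610 = £1,083
Total recovery: £3,610 + £1,083 = £4,693

£4,693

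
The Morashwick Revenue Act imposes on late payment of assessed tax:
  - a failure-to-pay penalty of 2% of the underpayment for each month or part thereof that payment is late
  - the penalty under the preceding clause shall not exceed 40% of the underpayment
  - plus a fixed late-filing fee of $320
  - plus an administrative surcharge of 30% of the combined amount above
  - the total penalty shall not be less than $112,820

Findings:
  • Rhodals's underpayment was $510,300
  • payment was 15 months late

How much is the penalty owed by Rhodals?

$199,433

Accrued rate: 2% × 15 = 30%, capped at 40% → 30%
Failure-to-pay penalty: 30% of $510,300 = $153,090
Penalty before surcharge: $153,090 + $320 = $153,410
Administrative surcharge: 30% of $153,410 = $46,023
Total penalty: $153,410 + $46,023 = $199,433
Minimum $112,820: $199,433 meets the minimum, no increase.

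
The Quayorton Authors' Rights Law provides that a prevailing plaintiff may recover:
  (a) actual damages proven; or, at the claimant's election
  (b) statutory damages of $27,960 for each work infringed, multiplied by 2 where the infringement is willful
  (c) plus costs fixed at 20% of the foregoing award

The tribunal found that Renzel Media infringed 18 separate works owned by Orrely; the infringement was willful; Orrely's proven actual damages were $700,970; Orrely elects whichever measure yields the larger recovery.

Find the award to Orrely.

Statutory damages: 18 × $27,960 = $503,280
Doubled: 2 × $503,280 = $1,006,560
Greater of actual damages ($700,970) or enhanced statutory damages ($1,006,560): $1,006,560
Costs: 20% of $1,006,560 = $201,312
Award plus costs: $1,006,560 + $201,312 = $1,207,872

Award: $1,207,872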